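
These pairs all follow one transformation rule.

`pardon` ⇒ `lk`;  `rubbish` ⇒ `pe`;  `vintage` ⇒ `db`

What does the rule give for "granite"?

qb

In each case the input is transformed by: shift every letter 3 places backward in the alphabet (wrapping around), then keep only the last 2 characters.
Applying both steps to "granite": "doxkfqb", then "qb".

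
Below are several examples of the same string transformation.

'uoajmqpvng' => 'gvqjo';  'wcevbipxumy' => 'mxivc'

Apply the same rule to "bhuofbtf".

Rule — keep every other character starting from the second (positions 2nd, 4th, 6th, ...), then reverse the string.
Working it through for "bhuofbtf": intermediate "hobf", final "fboh".

fboh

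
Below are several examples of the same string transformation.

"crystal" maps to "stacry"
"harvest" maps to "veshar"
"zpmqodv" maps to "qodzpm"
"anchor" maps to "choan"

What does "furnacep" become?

acefurn

Looking at the pairs, the operation is to delete the last character, then move the last 3 characters to the front (rotate right by 3).
Working it through for "furnacep": intermediate "furnace", final "acefurn".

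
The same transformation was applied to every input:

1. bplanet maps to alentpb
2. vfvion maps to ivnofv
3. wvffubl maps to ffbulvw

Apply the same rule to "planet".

natelp

The pattern: swap each adjacent pair of characters (1↔2, 3↔4, ...), then move the first 2 characters to the end (rotate left by 2).
"planet" → "lpnate" → "natelp".
(Check on "wvffubl": → "vwffbul" → "ffbulvw" ✓)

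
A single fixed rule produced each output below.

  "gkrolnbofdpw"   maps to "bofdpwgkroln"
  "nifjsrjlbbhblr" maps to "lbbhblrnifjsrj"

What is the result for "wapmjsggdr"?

In each case the input is transformed by: swap the front and back halves of the string.
So "wapmjsggdr" becomes "sggdrwapmj".

sggdrwapmj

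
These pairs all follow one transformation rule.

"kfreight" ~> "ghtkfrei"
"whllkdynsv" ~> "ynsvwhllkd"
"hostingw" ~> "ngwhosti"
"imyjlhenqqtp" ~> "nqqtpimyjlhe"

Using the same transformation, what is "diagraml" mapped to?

amldiagr

What's happening: swap the front and back halves of the string, then move the first character to the end.
"diagraml" → "amldiagr".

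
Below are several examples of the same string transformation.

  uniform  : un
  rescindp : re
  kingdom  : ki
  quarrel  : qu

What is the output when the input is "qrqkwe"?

Rule — keep only the first 2 characters.
"qrqkwe" → "qr".

qr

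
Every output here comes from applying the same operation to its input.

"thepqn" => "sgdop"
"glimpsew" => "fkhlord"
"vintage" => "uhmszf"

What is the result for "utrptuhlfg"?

tsqostgke

The pattern: shift every letter 1 place backward in the alphabet (wrapping around), then delete the last character.
"utrptuhlfg" → "tsqostgkef" → "tsqostgke".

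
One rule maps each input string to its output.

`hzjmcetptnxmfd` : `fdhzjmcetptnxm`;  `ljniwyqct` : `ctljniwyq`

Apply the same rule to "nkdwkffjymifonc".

ncnkdwkffjymifo

The rule is to move the last 2 characters to the front (rotate right by 2).
Doing the same to "nkdwkffjymifonc": "ncnkdwkffjymifo".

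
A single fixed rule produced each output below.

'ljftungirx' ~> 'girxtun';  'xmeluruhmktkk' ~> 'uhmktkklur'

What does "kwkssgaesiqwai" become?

aesiqwaissg

Each output is the input with this applied: delete the first 3 characters, then move the first 3 characters to the end (rotate left by 3).
Starting from "kwkssgaesiqwai": after the first operation, "ssgaesiqwai"; after the second, "aesiqwaissg".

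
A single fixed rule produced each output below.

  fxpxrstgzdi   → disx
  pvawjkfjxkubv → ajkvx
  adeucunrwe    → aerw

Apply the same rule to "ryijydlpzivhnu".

dinuy

In each case the input is transformed by: sort the characters into alphabetical order, then keep one character in every 3, starting at position 1 (positions 1st, 4th, 7th, ...).
"ryijydlpzivhnu" → "dinuy".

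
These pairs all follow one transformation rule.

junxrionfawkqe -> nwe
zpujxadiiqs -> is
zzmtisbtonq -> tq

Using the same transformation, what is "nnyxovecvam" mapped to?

cm

In each case the input is transformed by: keep one character in every 3, starting at position 2 (positions 2nd, 5th, 8th, ...), then delete the first 2 characters.
So "nnyxovecvam" becomes "cm".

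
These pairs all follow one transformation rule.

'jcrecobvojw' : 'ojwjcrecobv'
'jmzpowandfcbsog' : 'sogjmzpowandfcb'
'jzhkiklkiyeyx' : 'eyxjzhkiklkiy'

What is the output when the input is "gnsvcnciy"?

ciygnsvcn

What's happening: move the last 3 characters to the front (rotate right by 3).
Doing the same to "gnsvcnciy": "ciygnsvcn".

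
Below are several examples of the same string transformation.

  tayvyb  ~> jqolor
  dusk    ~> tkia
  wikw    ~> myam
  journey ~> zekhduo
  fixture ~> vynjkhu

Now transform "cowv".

In each case the input is transformed by: shift every letter 10 places backward in the alphabet (wrapping around).
For "cowv" the result is "seml".

seml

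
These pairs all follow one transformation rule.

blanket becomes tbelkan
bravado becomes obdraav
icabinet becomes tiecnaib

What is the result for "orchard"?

dorrach

Rule — reverse the string, then take characters alternately from the front and the back (1st, last, 2nd, 2nd-last, ...).
For "orchard", step one produces "drahcro"; step two turns that into "dorrach".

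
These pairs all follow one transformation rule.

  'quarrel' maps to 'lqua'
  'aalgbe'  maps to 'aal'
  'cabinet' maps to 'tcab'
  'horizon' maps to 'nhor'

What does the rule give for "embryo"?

What's happening: move the first 3 characters to the end (rotate left by 3), then delete the first 3 characters.
For "embryo" the result is "emb".

emb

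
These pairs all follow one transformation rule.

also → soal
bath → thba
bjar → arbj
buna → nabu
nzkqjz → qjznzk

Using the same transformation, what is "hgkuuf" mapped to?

uufhgk

Looking at the pairs, the operation is to swap the front and back halves of the string.
Doing the same to "hgkuuf": "uufhgk".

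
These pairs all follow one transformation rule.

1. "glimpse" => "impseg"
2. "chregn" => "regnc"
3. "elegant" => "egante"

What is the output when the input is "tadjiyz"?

djiyzt

The pattern: move the first 2 characters to the end (rotate left by 2), then delete the last character.
On "tadjiyz": the first step gives "djiyzta", and the second then gives "djiyzt".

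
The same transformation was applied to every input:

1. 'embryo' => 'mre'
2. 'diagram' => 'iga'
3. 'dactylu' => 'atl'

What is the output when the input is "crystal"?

Each output is the input with this applied: swap the first and last characters, then keep every other character starting from the second (positions 2nd, 4th, 6th, ...).
"crystal" → "lrystac" → "rsa".

rsa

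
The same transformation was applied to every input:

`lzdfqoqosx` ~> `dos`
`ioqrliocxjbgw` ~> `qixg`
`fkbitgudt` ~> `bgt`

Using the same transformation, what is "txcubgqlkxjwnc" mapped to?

cgkw

What's happening: keep one character in every 3, starting at position 3 (positions 3rd, 6th, 9th, ...).
"txcubgqlkxjwnc" → "cgkw".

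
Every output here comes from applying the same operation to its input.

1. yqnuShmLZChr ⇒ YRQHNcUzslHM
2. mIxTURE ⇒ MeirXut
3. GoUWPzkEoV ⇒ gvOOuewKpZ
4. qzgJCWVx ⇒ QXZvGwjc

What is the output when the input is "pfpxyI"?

The rule is to take characters alternately from the front and the back (1st, last, 2nd, 2nd-last, ...), then flip the case of every letter.
For "pfpxyI", step one produces "pIfypx"; step two turns that into "PiFYPX".

PiFYPX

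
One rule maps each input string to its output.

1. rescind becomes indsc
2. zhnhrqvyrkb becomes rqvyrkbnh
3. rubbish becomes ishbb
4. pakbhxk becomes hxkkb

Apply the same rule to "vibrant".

What's happening: delete the first 2 characters, then move the first 2 characters to the end (rotate left by 2).
On "vibrant": the first step gives "brant", and the second then gives "antbr".

antbr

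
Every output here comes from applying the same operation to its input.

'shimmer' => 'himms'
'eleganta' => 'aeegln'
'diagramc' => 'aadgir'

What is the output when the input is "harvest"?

In each case the input is transformed by: delete the last 2 characters, then sort the characters into alphabetical order.
Applying both steps to "harvest": "harve", then "aehrv".

aehrv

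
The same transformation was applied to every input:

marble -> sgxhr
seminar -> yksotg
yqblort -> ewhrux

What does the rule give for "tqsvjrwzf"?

zwybpxcf

The rule is to shift every letter 6 places forward in the alphabet (wrapping around), then delete the last character.
Starting from "tqsvjrwzf": after the first operation, "zwybpxcfl"; after the second, "zwybpxcf".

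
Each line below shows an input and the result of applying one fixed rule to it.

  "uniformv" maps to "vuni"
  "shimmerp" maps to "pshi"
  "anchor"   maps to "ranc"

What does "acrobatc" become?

Each output is the input with this applied: move the first 3 characters to the end (rotate left by 3), then keep only the last 4 characters.
On "acrobatc" that produces "cacr".

cacr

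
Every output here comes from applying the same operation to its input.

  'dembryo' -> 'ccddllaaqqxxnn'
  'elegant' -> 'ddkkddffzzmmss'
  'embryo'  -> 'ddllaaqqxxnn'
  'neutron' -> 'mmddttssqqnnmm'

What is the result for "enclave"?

ddmmbbkkzzuudd

In each case the input is transformed by: shift every letter 1 place backward in the alphabet (wrapping around), then double every character.
For "enclave", step one produces "dmbkzud"; step two turns that into "ddmmbbkkzzuudd".
(Check on "embryo": → "dlaqxn" → "ddllaaqqxxnn" ✓)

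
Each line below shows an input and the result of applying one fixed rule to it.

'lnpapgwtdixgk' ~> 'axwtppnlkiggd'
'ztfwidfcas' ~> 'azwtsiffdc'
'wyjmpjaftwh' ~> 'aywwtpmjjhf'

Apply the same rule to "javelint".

Rule — sort the characters into reverse alphabetical order, then move the last character to the front.
Applying that to "javelint" gives "avtnljie".

avtnljie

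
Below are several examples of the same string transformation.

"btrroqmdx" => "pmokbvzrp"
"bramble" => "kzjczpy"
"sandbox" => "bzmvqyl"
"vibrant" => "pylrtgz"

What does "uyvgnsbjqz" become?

elqzhoxswt

What's happening: move the first 3 characters to the end (rotate left by 3), then shift every letter 2 places backward in the alphabet (wrapping around).
On "uyvgnsbjqz": the first step gives "gnsbjqzuyv", and the second then gives "elqzhoxswt".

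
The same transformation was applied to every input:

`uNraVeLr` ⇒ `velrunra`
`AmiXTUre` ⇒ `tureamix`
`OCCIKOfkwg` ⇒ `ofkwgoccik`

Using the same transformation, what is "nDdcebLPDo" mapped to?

Rule — swap the front and back halves of the string, then convert every letter to lowercase.
Starting from "nDdcebLPDo": after the first operation, "bLPDonDdce"; after the second, "blpdonddce".

blpdonddce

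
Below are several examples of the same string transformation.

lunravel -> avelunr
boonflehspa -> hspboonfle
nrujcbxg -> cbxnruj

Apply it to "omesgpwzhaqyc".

aqyomesgpwzh

The pattern: delete the last character, then move the last 3 characters to the front (rotate right by 3).
Working it through for "omesgpwzhaqyc": intermediate "omesgpwzhaqy", final "aqyomesgpwzh".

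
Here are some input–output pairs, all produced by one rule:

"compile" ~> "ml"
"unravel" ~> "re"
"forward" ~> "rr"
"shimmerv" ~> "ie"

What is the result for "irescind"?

The pattern: keep one character in every 3, starting at position 3 (positions 3rd, 6th, 9th, ...).
For "irescind" the result is "ei".

ei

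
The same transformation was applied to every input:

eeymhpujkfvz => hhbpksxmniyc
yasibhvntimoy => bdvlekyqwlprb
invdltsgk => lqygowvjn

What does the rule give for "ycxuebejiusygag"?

bfaxhehmlxvbjdj

Rule — shift every letter 3 places forward in the alphabet (wrapping around).
"ycxuebejiusygag" → "bfaxhehmlxvbjdj".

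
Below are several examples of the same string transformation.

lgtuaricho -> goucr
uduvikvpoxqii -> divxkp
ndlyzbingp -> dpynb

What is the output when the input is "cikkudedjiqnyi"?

In each case the input is transformed by: keep every other character starting from the second (positions 2nd, 4th, 6th, ...), then take characters alternately from the front and the back (1st, last, 2nd, 2nd-last, ...).
So "cikkudedjiqnyi" becomes "iikndid".

iikndid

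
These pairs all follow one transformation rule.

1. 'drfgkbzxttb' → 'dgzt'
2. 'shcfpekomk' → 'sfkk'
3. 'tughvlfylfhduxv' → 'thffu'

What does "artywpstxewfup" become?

ayseu

What's happening: keep one character in every 3, starting at position 1 (positions 1st, 4th, 7th, ...).
Applying that to "artywpstxewfup" gives "ayseu".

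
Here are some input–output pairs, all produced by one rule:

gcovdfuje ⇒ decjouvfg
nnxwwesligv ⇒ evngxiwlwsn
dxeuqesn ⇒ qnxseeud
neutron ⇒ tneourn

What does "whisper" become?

srheipw

In each case the input is transformed by: take characters alternately from the front and the back (1st, last, 2nd, 2nd-last, ...), then swap the first and last characters.
Working it through for "whisper": intermediate "wrheips", final "srheipw".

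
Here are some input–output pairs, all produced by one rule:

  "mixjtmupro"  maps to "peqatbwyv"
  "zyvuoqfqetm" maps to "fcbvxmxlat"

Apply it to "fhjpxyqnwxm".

The rule is to shift every letter 7 places forward in the alphabet (wrapping around), then delete the first character.
On "fhjpxyqnwxm": the first step gives "moqwefxudet", and the second then gives "oqwefxudet".

oqwefxudet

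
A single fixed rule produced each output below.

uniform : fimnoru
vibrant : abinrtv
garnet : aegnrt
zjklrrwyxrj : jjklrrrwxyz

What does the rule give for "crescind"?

The transformation: sort the characters into alphabetical order.
On "crescind" that produces "ccdeinrs".

ccdeinrs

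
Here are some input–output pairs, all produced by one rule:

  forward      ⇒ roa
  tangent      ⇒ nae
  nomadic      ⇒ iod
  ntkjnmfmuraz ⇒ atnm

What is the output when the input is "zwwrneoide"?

What's happening: move the last 2 characters to the front (rotate right by 2), then keep one character in every 3, starting at position 1 (positions 1st, 4th, 7th, ...).
"zwwrneoide" → "dezwwrneoi" → "dwni".

dwni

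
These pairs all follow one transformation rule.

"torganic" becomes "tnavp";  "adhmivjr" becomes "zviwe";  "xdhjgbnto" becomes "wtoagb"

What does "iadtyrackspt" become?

Rule — shift every letter 13 places forward in the alphabet (wrapping around) — i.e. ROT13, then delete the first 3 characters.
On "iadtyrackspt" that produces "glenpxfcg".

glenpxfcg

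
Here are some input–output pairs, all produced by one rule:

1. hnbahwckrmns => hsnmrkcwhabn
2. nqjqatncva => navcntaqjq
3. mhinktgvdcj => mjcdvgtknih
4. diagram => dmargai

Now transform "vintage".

In each case the input is transformed by: reverse the string, then move the last character to the front.
Starting from "vintage": after the first operation, "egatniv"; after the second, "vegatni".

vegatni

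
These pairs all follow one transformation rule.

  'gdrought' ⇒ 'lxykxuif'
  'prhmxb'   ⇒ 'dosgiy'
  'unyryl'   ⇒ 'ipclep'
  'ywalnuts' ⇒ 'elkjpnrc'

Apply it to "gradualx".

Each output is the input with this applied: shift every letter 9 places backward in the alphabet (wrapping around), then swap the front and back halves of the string.
On "gradualx": the first step gives "xirulrco", and the second then gives "lrcoxiru".

lrcoxiru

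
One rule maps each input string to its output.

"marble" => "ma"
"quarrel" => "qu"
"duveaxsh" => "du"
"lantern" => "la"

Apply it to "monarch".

mo

Rule — keep only the first 2 characters.
For "monarch" the result is "mo".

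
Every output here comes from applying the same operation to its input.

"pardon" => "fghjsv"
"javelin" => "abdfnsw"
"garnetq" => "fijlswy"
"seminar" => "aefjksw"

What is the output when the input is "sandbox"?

Each output is the input with this applied: shift every letter 8 places backward in the alphabet (wrapping around), then sort the characters into alphabetical order.
"sandbox" → "ksfvtgp" → "fgkpstv".

fgkpstv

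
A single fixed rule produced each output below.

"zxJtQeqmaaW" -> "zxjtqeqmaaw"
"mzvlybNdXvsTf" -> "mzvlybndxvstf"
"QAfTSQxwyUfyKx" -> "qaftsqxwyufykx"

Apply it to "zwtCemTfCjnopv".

Rule — convert every letter to lowercase.
Doing the same to "zwtCemTfCjnopv": "zwtcemtfcjnopv".

zwtcemtfcjnopv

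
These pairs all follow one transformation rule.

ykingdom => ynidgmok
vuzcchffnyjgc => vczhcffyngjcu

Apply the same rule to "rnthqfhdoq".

rhtfqdhqon

The rule is to swap each adjacent pair of characters (1↔2, 3↔4, ...), then move the first character to the end.
For "rnthqfhdoq", step one produces "nrhtfqdhqo"; step two turns that into "rhtfqdhqon".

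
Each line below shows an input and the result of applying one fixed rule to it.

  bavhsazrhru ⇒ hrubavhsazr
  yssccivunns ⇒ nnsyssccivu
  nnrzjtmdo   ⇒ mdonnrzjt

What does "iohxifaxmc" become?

In each case the input is transformed by: move the last 3 characters to the front (rotate right by 3).
On "iohxifaxmc" that produces "xmciohxifa".

xmciohxifa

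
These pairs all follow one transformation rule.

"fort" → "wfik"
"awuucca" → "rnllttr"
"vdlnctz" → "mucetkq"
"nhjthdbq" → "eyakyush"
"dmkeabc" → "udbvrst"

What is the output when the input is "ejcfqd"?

vatwhu

The rule is to shift every letter 9 places backward in the alphabet (wrapping around).
Applying that to "ejcfqd" gives "vatwhu".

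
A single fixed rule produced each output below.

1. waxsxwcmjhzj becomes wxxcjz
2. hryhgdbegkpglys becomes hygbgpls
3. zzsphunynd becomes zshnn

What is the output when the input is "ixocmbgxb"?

Each output is the input with this applied: keep every other character starting from the first (positions 1st, 3rd, 5th, ...).
"ixocmbgxb" → "iomgb".

iomgb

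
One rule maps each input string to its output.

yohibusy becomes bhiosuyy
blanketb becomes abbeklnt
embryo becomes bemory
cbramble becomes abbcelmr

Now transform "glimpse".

egilmps

In each case the input is transformed by: sort the characters into alphabetical order.
So "glimpse" becomes "egilmps".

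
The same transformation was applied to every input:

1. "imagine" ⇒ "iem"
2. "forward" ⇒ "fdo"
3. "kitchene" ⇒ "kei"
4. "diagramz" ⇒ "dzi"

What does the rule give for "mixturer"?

In each case the input is transformed by: take characters alternately from the front and the back (1st, last, 2nd, 2nd-last, ...), then keep only the first 3 characters.
On "mixturer": the first step gives "mriexrtu", and the second then gives "mri".

mri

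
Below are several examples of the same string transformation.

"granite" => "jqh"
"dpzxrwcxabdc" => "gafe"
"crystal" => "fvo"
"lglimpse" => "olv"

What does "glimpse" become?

jph

The transformation: keep one character in every 3, starting at position 1 (positions 1st, 4th, 7th, ...), then shift every letter 3 places forward in the alphabet (wrapping around).
Starting from "glimpse": after the first operation, "gme"; after the second, "jph".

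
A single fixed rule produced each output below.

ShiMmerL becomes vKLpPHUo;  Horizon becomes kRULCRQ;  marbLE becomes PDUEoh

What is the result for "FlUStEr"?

iOxvWhU

The transformation: flip the case of every letter, then shift every letter 3 places forward in the alphabet (wrapping around).
On "FlUStEr": the first step gives "fLusTeR", and the second then gives "iOxvWhU".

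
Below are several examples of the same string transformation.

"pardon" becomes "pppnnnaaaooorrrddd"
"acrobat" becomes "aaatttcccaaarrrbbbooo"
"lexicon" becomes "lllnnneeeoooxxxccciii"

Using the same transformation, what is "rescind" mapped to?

The pattern: take characters alternately from the front and the back (1st, last, 2nd, 2nd-last, ...), then repeat every character 3 times.
Working it through for "rescind": intermediate "rdensic", final "rrrdddeeennnsssiiiccc".

rrrdddeeennnsssiiiccc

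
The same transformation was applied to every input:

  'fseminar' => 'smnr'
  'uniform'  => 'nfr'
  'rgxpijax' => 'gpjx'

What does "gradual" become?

The pattern: keep every other character starting from the second (positions 2nd, 4th, 6th, ...).
"gradual" → "rda".

rda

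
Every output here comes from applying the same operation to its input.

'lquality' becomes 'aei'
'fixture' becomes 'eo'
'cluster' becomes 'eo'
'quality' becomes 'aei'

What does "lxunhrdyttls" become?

ei

The transformation: shift every letter 10 places forward in the alphabet (wrapping around), then keep only the vowels.
Applying both steps to "lxunhrdyttls": "vhexrbniddvc", then "ei".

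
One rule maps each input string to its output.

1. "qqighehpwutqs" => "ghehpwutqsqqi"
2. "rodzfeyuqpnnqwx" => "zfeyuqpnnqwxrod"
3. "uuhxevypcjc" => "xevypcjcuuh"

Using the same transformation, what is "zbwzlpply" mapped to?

zlpplyzbw

In each case the input is transformed by: move the first 3 characters to the end (rotate left by 3).
Doing the same to "zbwzlpply": "zlpplyzbw".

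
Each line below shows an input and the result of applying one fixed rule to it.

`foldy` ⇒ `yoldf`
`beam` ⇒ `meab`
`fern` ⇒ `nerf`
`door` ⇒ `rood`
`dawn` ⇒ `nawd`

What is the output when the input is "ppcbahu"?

upcbahp

Each output is the input with this applied: swap the first and last characters.
Applying that to "ppcbahu" gives "upcbahp".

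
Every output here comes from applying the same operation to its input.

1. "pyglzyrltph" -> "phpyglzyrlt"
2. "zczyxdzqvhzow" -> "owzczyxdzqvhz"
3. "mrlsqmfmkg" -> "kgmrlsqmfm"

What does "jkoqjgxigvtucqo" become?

The transformation: move the last 2 characters to the front (rotate right by 2).
Applying that to "jkoqjgxigvtucqo" gives "qojkoqjgxigvtuc".

qojkoqjgxigvtuc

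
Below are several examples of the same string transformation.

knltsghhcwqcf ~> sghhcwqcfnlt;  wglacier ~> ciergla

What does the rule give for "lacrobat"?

Rule — delete the first character, then move the first 3 characters to the end (rotate left by 3).
For "lacrobat", step one produces "acrobat"; step two turns that into "obatacr".

obatacr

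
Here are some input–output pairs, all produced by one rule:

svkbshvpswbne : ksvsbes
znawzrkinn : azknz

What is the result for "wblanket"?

lnew

The transformation: keep every other character starting from the first (positions 1st, 3rd, 5th, ...), then move the first character to the end.
Applying both steps to "wblanket": "wlne", then "lnew".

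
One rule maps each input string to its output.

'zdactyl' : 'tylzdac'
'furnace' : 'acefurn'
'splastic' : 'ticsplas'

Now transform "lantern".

ernlant

What's happening: move the last 3 characters to the front (rotate right by 3).
So "lantern" becomes "ernlant".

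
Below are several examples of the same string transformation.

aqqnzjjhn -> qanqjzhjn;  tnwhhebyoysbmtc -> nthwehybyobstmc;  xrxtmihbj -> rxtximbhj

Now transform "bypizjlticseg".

The transformation: swap each adjacent pair of characters (1↔2, 3↔4, ...).
So "bypizjlticseg" becomes "ybipjztlciesg".

ybipjztlciesg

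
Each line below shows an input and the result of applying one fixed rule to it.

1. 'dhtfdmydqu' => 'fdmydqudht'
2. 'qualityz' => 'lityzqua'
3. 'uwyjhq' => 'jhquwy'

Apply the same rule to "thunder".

The pattern: move the first 3 characters to the end (rotate left by 3).
On "thunder" that produces "nderthu".

nderthu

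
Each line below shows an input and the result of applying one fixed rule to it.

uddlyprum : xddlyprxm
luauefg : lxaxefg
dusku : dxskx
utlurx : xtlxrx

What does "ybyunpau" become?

The transformation: replace every "u" with "x".
On "ybyunpau" that produces "ybyxnpax".

ybyxnpax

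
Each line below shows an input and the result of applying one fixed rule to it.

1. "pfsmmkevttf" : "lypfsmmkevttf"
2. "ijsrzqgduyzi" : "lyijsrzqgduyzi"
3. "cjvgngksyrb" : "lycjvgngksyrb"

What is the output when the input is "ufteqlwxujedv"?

lyufteqlwxujedv

In each case the input is transformed by: prepend "ly".
Doing the same to "ufteqlwxujedv": "lyufteqlwxujedv".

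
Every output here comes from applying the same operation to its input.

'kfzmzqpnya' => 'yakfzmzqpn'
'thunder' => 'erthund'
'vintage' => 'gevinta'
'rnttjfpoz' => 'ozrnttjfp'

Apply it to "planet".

What's happening: move the last 2 characters to the front (rotate right by 2).
Doing the same to "planet": "etplan".

etplan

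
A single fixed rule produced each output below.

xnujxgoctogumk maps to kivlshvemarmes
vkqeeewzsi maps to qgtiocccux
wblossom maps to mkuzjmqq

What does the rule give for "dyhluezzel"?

cjbwfjscxx

The pattern: move the last 2 characters to the front (rotate right by 2), then shift every letter 2 places backward in the alphabet (wrapping around).
On "dyhluezzel": the first step gives "eldyhluezz", and the second then gives "cjbwfjscxx".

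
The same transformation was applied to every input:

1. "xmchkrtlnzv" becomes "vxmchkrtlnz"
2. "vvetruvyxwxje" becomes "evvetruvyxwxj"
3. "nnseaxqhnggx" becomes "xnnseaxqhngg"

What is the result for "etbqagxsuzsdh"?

hetbqagxsuzsd

The pattern: move the last character to the front.
Applying that to "etbqagxsuzsdh" gives "hetbqagxsuzsd".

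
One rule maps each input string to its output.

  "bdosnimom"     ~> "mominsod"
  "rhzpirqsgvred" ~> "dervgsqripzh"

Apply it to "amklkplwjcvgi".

Looking at the pairs, the operation is to reverse the string, then delete the last character.
For "amklkplwjcvgi", step one produces "igvcjwlpklkma"; step two turns that into "igvcjwlpklkm".
(Check on "bdosnimom": → "mominsodb" → "mominsod" ✓)

igvcjwlpklkm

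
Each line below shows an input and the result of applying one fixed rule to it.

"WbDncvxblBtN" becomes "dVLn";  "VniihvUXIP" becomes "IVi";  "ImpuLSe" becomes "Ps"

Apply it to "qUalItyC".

AT

In each case the input is transformed by: flip the case of every letter, then keep one character in every 3, starting at position 3 (positions 3rd, 6th, 9th, ...).
Starting from "qUalItyC": after the first operation, "QuALiTYc"; after the second, "AT".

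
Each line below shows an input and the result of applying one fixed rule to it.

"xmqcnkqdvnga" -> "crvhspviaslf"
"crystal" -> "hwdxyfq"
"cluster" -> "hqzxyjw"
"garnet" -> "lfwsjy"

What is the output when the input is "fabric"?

The rule is to shift every letter 5 places forward in the alphabet (wrapping around).
"fabric" → "kfgwnh".

kfgwnh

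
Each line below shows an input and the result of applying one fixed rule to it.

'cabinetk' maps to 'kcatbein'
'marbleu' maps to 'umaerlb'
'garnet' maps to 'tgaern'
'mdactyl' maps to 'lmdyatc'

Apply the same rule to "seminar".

rseamni

In each case the input is transformed by: swap the first and last characters, then take characters alternately from the front and the back (1st, last, 2nd, 2nd-last, ...).
Working it through for "seminar": intermediate "reminas", final "rseamni".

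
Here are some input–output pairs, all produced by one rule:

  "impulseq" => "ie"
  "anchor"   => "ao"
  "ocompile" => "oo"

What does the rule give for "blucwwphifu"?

The transformation: keep every other character starting from the first (positions 1st, 3rd, 5th, ...), then keep only the vowels.
Working it through for "blucwwphifu": intermediate "buwpiu", final "uiu".

uiu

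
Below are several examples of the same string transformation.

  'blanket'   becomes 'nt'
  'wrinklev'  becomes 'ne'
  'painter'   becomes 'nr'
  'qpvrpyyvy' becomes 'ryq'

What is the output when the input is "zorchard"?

Each output is the input with this applied: move the first character to the end, then keep one character in every 3, starting at position 3 (positions 3rd, 6th, 9th, ...).
On "zorchard": the first step gives "orchardz", and the second then gives "cr".

cr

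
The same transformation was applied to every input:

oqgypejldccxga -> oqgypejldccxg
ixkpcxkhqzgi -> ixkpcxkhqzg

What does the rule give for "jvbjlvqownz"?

jvbjlvqown

Each output is the input with this applied: delete the last character.
Doing the same to "jvbjlvqownz": "jvbjlvqown".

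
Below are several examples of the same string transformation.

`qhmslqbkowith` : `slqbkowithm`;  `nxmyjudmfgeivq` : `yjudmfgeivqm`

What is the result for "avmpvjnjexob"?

pvjnjexobm

What's happening: delete the first 2 characters, then move the first character to the end.
For "avmpvjnjexob" the result is "pvjnjexobm".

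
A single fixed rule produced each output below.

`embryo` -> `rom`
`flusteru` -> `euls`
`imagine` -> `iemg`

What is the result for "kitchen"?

hnic

Looking at the pairs, the operation is to move the last 3 characters to the front (rotate right by 3), then keep every other character starting from the first (positions 1st, 3rd, 5th, ...).
On "kitchen" that produces "hnic".
(Check on "imagine": → "ineimag" → "iemg" ✓)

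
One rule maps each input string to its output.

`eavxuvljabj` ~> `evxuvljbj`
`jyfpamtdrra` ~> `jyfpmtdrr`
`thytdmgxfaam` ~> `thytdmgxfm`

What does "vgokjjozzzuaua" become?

vgokjjozzzuu

The pattern: remove every "a".
Doing the same to "vgokjjozzzuaua": "vgokjjozzzuu".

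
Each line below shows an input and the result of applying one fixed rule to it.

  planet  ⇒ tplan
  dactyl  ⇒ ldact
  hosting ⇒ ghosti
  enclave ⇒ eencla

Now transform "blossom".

mbloss

Rule — move the last 2 characters to the front (rotate right by 2), then delete the first character.
Starting from "blossom": after the first operation, "ombloss"; after the second, "mbloss".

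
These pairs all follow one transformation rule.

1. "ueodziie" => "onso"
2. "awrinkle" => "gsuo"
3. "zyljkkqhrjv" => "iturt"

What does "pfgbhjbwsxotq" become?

pltghd

In each case the input is transformed by: shift every letter 10 places forward in the alphabet (wrapping around), then keep every other character starting from the second (positions 2nd, 4th, 6th, ...).
So "pfgbhjbwsxotq" becomes "pltghd".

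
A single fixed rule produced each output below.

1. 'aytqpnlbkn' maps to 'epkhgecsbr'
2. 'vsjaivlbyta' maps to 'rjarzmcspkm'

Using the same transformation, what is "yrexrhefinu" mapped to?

Each output is the input with this applied: swap the first and last characters, then shift every letter 9 places backward in the alphabet (wrapping around).
Applying that to "yrexrhefinu" gives "livoiyvwzep".

livoiyvwzep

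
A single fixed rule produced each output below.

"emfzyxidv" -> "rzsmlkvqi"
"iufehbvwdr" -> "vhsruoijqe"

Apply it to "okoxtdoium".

The transformation: shift every letter 13 places forward in the alphabet (wrapping around) — i.e. ROT13.
"okoxtdoium" → "bxbkgqbvhz".

bxbkgqbvhz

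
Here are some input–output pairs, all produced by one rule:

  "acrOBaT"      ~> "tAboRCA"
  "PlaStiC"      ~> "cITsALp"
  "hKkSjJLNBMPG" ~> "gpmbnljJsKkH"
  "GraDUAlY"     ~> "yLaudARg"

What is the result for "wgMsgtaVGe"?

In each case the input is transformed by: flip the case of every letter, then reverse the string.
Starting from "wgMsgtaVGe": after the first operation, "WGmSGTAvgE"; after the second, "EgvATGSmGW".

EgvATGSmGW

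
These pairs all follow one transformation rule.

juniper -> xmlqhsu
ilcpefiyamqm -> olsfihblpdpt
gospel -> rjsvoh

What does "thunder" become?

kwqxhgu

Looking at the pairs, the operation is to swap each adjacent pair of characters (1↔2, 3↔4, ...), then shift every letter 3 places forward in the alphabet (wrapping around).
"thunder" → "htnuedr" → "kwqxhgu".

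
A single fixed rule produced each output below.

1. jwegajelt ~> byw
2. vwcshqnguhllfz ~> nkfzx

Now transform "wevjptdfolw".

obvd

Looking at the pairs, the operation is to keep one character in every 3, starting at position 1 (positions 1st, 4th, 7th, ...), then shift every letter 8 places backward in the alphabet (wrapping around).
Starting from "wevjptdfolw": after the first operation, "wjdl"; after the second, "obvd".
(Check on "jwegajelt": → "jge" → "byw" ✓)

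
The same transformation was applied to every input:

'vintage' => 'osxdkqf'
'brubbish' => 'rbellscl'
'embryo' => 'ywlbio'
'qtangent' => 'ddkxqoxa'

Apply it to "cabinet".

dklsxom

In each case the input is transformed by: shift every letter 10 places forward in the alphabet (wrapping around), then swap the first and last characters.
For "cabinet", step one produces "mklsxod"; step two turns that into "dklsxom".
(Check on "embryo": → "owlbiy" → "ywlbio" ✓)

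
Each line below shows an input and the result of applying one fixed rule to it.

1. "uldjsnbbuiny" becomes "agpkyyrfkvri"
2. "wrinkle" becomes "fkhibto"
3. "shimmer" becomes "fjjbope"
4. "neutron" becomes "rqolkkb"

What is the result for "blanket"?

What's happening: move the first 2 characters to the end (rotate left by 2), then shift every letter 3 places backward in the alphabet (wrapping around).
"blanket" → "xkhbqyi".

xkhbqyi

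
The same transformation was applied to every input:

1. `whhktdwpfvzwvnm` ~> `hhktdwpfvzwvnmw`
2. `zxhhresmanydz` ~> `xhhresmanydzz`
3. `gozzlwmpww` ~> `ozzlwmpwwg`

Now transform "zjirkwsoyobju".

In each case the input is transformed by: move the first character to the end.
"zjirkwsoyobju" → "jirkwsoyobjuz".

jirkwsoyobjuz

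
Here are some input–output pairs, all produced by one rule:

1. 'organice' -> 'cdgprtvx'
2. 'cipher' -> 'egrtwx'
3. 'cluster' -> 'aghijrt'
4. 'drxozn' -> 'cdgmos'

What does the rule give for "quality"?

afijnpx

Each output is the input with this applied: shift every letter 11 places backward in the alphabet (wrapping around), then sort the characters into alphabetical order.
Starting from "quality": after the first operation, "fjpaxin"; after the second, "afijnpx".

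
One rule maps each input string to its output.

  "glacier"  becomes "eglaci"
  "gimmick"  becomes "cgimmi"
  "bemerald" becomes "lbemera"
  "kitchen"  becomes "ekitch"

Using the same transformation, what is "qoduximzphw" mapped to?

The pattern: delete the last character, then move the last character to the front.
On "qoduximzphw": the first step gives "qoduximzph", and the second then gives "hqoduximzp".
(Check on "gimmick": → "gimmic" → "cgimmi" ✓)

hqoduximzp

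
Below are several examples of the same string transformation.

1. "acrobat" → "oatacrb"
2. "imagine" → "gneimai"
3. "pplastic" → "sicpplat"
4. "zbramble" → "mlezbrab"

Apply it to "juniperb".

prbjunie

The transformation: move the last 3 characters to the front (rotate right by 3), then swap the first and last characters.
For "juniperb", step one produces "erbjunip"; step two turns that into "prbjunie".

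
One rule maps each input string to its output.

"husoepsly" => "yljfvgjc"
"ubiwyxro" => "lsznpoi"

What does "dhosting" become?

The rule is to shift every letter 9 places backward in the alphabet (wrapping around), then delete the last character.
Doing the same to "dhosting": "uyfjkze".

uyfjkze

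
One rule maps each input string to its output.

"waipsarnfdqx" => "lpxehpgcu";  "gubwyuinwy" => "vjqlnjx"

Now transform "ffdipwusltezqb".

uusxeljhait

Each output is the input with this applied: delete the last 3 characters, then shift every letter 11 places backward in the alphabet (wrapping around).
Applying both steps to "ffdipwusltezqb": "ffdipwuslte", then "uusxeljhait".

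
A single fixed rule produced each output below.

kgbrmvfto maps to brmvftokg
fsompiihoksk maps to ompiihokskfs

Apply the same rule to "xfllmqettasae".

llmqettasaexf

In each case the input is transformed by: move the first 2 characters to the end (rotate left by 2).
On "xfllmqettasae" that produces "llmqettasaexf".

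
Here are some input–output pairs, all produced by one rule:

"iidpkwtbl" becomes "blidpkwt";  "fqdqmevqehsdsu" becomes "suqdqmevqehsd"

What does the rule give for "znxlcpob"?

The transformation: delete the first character, then move the last 2 characters to the front (rotate right by 2).
"znxlcpob" → "nxlcpob" → "obnxlcp".

obnxlcp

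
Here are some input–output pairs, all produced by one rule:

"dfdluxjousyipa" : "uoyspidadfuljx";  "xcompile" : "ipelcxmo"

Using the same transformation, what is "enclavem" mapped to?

The rule is to swap the front and back halves of the string, then swap each adjacent pair of characters (1↔2, 3↔4, ...).
Applying both steps to "enclavem": "avemencl", then "vamenelc".

vamenelc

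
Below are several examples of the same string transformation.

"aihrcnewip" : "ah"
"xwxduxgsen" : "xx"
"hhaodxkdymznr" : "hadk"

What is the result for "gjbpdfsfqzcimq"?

The rule is to keep every other character starting from the first (positions 1st, 3rd, 5th, ...), then delete the last 3 characters.
Working it through for "gjbpdfsfqzcimq": intermediate "gbdsqcm", final "gbds".

gbds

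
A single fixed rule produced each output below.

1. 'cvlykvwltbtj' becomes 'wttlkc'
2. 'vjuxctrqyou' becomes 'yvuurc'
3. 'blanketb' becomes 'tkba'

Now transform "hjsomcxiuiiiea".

xusmihe

The pattern: keep every other character starting from the first (positions 1st, 3rd, 5th, ...), then sort the characters into reverse alphabetical order.
Starting from "hjsomcxiuiiiea": after the first operation, "hsmxuie"; after the second, "xusmihe".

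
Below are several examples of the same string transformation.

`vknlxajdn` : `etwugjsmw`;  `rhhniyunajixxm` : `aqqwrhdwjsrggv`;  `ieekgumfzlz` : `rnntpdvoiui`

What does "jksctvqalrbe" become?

In each case the input is transformed by: shift every letter 9 places forward in the alphabet (wrapping around).
"jksctvqalrbe" → "stblcezjuakn".

stblcezjuakn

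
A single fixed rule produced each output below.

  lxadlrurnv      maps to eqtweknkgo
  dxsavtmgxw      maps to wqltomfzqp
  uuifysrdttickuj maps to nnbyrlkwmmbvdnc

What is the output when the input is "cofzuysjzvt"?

What's happening: shift every letter 7 places backward in the alphabet (wrapping around).
For "cofzuysjzvt" the result is "vhysnrlcsom".

vhysnrlcsom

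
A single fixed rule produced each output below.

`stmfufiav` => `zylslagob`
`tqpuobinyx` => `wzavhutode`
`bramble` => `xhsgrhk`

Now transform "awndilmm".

cgjtross

The rule is to shift every letter 6 places forward in the alphabet (wrapping around), then swap each adjacent pair of characters (1↔2, 3↔4, ...).
For "awndilmm", step one produces "gctjorss"; step two turns that into "cgjtross".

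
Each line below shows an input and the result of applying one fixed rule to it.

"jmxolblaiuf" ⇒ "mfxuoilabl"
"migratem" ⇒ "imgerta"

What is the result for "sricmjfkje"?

What's happening: delete the first character, then take characters alternately from the front and the back (1st, last, 2nd, 2nd-last, ...).
Applying both steps to "sricmjfkje": "ricmjfkje", then "reijckmfj".

reijckmfj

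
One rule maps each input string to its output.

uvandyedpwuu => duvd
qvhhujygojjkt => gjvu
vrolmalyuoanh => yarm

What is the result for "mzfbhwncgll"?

In each case the input is transformed by: keep one character in every 3, starting at position 2 (positions 2nd, 5th, 8th, ...), then swap the front and back halves of the string.
Working it through for "mzfbhwncgll": intermediate "zhcl", final "clzh".
(Check on "qvhhujygojjkt": → "vugj" → "gjvu" ✓)

clzh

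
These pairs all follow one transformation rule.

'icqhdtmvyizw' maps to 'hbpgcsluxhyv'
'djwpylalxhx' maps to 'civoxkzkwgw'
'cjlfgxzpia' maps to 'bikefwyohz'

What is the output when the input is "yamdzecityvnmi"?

Each output is the input with this applied: shift every letter 1 place backward in the alphabet (wrapping around).
"yamdzecityvnmi" → "xzlcydbhsxumlh".

xzlcydbhsxumlh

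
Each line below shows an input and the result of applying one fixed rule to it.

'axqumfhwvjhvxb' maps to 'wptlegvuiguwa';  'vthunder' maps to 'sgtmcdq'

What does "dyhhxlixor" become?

The rule is to shift every letter 1 place backward in the alphabet (wrapping around), then delete the first character.
"dyhhxlixor" → "cxggwkhwnq" → "xggwkhwnq".

xggwkhwnq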